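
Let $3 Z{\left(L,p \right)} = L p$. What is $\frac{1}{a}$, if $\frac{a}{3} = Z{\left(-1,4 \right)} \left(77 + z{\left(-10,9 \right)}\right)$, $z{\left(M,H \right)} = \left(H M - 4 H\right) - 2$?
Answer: $\frac{1}{204} \approx 0.004902$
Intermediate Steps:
$z{\left(M,H \right)} = -2 - 4 H + H M$ ($z{\left(M,H \right)} = \left(- 4 H + H M\right) - 2 = -2 - 4 H + H M$)
$Z{\left(L,p \right)} = \frac{L p}{3}$
$a = 204$ ($a = 3 \cdot \frac{1}{3} \left(-1\right) 4 \left(77 - 128\right) = 3 \left(- \frac{4 \left(77 - 128\right)}{3}\right) = 3 \left(\left(- \frac{4}{3}\right) \left(-51\right)\right) = 3 \cdot 68 = 204$)
$\frac{1}{a} = \frac{1}{204}$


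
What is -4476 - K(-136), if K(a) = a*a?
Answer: -22972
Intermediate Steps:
K(a) = a²
-4476 - K(-136) = -4476 - 1*(-136)² = -4476 - 1*18496 = -4476 - 18496 = -22972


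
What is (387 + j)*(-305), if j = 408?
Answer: -242475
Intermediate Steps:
(387 + j)*(-305) = (387 + 408)*(-305) = 795*(-305) = -242475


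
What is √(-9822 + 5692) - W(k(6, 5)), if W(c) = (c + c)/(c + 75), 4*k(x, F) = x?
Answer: -2/51 + I*√4130 ≈ -0.039216 + 64.265*I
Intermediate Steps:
k(x, F) = x/4
W(c) = 2*c/(75 + c) (W(c) = (2*c)/(75 + c) = 2*c/(75 + c))
√(-9822 + 5692) - W(k(6, 5)) = √(-9822 + 5692) - 2*(¼)*6/(75 + (¼)*6) = √(-4130) - 2*3/(2*(75 + 3/2)) = I*√4130 - 2*3/(2*153/2) = I*√4130 - 2*3*2/(2*153) = I*√4130 - 1*2/51 = I*√4130 - 2/51 = -2/51 + I*√4130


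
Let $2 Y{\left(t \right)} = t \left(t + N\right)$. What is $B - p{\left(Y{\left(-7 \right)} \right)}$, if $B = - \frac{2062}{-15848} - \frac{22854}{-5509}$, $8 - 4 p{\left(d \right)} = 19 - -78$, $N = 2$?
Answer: $\frac{41359327}{1559047} \approx 26.529$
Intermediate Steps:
$Y{\left(t \right)} = \frac{t \left(2 + t\right)}{2}$ ($Y{\left(t \right)} = \frac{t \left(t + 2\right)}{2} = \frac{t \left(2 + t\right)}{2}$)
$p{\left(d \right)} = - \frac{89}{4}$ ($p{\left(d \right)} = 2 - \frac{19 - -78}{4} = 2 - \frac{19 + 78}{4} = 2 - \frac{97}{4} = - \frac{89}{4}$)
$B = \frac{26682125}{6236188}$ ($B = \left(-2062\right) \left(- \frac{1}{15848}\right) - - \frac{22854}{5509} = \frac{1031}{7924} + \frac{22854}{5509} = \frac{26682125}{6236188} \approx 4.2786$)
$B - p{\left(Y{\left(-7 \right)} \right)} = \frac{26682125}{6236188} - - \frac{89}{4} = \frac{26682125}{6236188} + \frac{89}{4} = \frac{41359327}{1559047}$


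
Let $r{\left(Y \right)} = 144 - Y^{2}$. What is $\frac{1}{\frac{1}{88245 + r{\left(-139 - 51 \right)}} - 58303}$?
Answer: $- \frac{52289}{3048605566} \approx -1.7152 \cdot 10^{-5}$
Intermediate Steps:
$\frac{1}{\frac{1}{88245 + r{\left(-139 - 51 \right)}} - 58303} = \frac{1}{\frac{1}{88245 + \left(144 - \left(-139 - 51\right)^{2}\right)} - 58303} = \frac{1}{\frac{1}{88245 + \left(144 - \left(-190\right)^{2}\right)} - 58303} = \frac{1}{\frac{1}{88245 + \left(144 - 36100\right)} - 58303} = \frac{1}{\frac{1}{88245 - 35956} - 58303} = \frac{1}{\frac{1}{52289} - 58303} = \frac{1}{- \frac{3048605566}{52289}} = - \frac{52289}{3048605566}$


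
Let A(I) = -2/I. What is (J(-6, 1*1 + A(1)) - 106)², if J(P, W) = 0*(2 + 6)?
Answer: 11236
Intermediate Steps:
J(P, W) = 0 (J(P, W) = 0*8 = 0)
(J(-6, 1*1 + A(1)) - 106)² = (0 - 106)² = (-106)² = 11236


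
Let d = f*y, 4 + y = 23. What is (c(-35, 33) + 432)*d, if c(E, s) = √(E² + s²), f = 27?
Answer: 221616 + 513*√2314 ≈ 2.4629e+5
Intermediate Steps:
y = 19 (y = -4 + 23 = 19)
d = 513 (d = 27*19 = 513)
(c(-35, 33) + 432)*d = (√((-35)² + 33²) + 432)*513 = (√(1225 + 1089) + 432)*513 = (√2314 + 432)*513 = (432 + √2314)*513 = 221616 + 513*√2314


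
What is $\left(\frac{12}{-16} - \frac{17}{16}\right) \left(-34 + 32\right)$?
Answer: $\frac{29}{8} \approx 3.625$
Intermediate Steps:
$\left(\frac{12}{-16} - \frac{17}{16}\right) \left(-34 + 32\right) = \left(12 \left(- \frac{1}{16}\right) - \frac{17}{16}\right) \left(-2\right) = \left(- \frac{3}{4} - \frac{17}{16}\right) \left(-2\right) = \left(- \frac{29}{16}\right) \left(-2\right) = \frac{29}{8}$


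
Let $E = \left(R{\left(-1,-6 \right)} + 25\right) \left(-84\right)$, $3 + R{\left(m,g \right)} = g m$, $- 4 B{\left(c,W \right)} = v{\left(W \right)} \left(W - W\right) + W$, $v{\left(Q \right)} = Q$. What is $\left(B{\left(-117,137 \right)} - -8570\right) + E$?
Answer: $\frac{24735}{4} \approx 6183.8$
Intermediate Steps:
$B{\left(c,W \right)} = - \frac{W}{4}$ ($B{\left(c,W \right)} = - \frac{W \left(W - W\right) + W}{4} = - \frac{W 0 + W}{4} = - \frac{0 + W}{4} = - \frac{W}{4}$)
$R{\left(m,g \right)} = -3 + g m$
$E = -2352$ ($E = \left(\left(-3 - -6\right) + 25\right) \left(-84\right) = \left(\left(-3 + 6\right) + 25\right) \left(-84\right) = \left(3 + 25\right) \left(-84\right) = 28 \left(-84\right) = -2352$)
$\left(B{\left(-117,137 \right)} - -8570\right) + E = \left(\left(- \frac{1}{4}\right) 137 - -8570\right) - 2352 = \left(- \frac{137}{4} + 8570\right) - 2352 = \frac{34143}{4} - 2352 = \frac{24735}{4}$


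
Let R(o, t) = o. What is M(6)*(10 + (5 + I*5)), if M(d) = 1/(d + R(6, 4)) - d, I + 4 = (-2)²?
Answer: -355/4 ≈ -88.750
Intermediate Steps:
I = 0 (I = -4 + (-2)² = -4 + 4 = 0)
M(d) = 1/(6 + d) - d (M(d) = 1/(d + 6) - d = 1/(6 + d) - d)
M(6)*(10 + (5 + I*5)) = ((1 - 1*6² - 6*6)/(6 + 6))*(10 + (5 + 0*5)) = ((1 - 1*36 - 36)/12)*(10 + (5 + 0)) = ((1 - 36 - 36)/12)*(10 + 5) = ((1/12)*(-71))*15 = -71/12*15 = -355/4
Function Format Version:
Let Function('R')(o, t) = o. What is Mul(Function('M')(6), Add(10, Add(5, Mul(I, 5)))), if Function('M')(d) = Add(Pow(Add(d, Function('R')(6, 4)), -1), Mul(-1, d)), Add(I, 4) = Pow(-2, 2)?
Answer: Rational(-355, 4) ≈ -88.750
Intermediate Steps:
I = 0 (I = Add(-4, Pow(-2, 2)) = Add(-4, 4) = 0)
Function('M')(d) = Add(Pow(Add(6, d), -1), Mul(-1, d)) (Function('M')(d) = Add(Pow(Add(d, 6), -1), Mul(-1, d)) = Add(Pow(Add(6, d), -1), Mul(-1, d)))
Mul(Function('M')(6), Add(10, Add(5, Mul(I, 5)))) = Mul(Mul(Pow(Add(6, 6), -1), Add(1, Mul(-1, Pow(6, 2)), Mul(-6, 6))), Add(10, Add(5, Mul(0, 5)))) = Mul(Mul(Pow(12, -1), Add(1, Mul(-1, 36), -36)), Add(10, Add(5, 0))) = Mul(Mul(Rational(1, 12), Add(1, -36, -36)), Add(10, 5)) = Mul(Mul(Rational(1, 12), -71), 15) = Mul(Rational(-71, 12), 15) = Rational(-355, 4)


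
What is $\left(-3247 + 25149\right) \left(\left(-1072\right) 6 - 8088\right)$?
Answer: $-318017040$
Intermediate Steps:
$\left(-3247 + 25149\right) \left(\left(-1072\right) 6 - 8088\right) = 21902 \left(-6432 - 8088\right) = 21902 \left(-14520\right) = -318017040$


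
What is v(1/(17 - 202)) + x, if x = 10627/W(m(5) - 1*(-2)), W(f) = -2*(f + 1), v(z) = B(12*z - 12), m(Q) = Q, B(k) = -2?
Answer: -10659/16 ≈ -666.19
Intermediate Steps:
v(z) = -2
W(f) = -2 - 2*f (W(f) = -2*(1 + f) = -2 - 2*f)
x = -10627/16 (x = 10627/(-2 - 2*(5 - 1*(-2))) = 10627/(-2 - 2*(5 + 2)) = 10627/(-2 - 2*7) = 10627/(-2 - 14) = 10627/(-16) = 10627*(-1/16) = -10627/16 ≈ -664.19)
v(1/(17 - 202)) + x = -2 - 10627/16 = -10659/16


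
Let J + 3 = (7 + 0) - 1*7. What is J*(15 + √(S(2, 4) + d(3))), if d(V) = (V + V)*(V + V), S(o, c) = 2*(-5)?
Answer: -45 - 3*√26 ≈ -60.297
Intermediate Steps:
S(o, c) = -10
d(V) = 4*V² (d(V) = (2*V)*(2*V) = 4*V²)
J = -3 (J = -3 + ((7 + 0) - 1*7) = -3 + (7 - 7) = -3 + 0 = -3)
J*(15 + √(S(2, 4) + d(3))) = -3*(15 + √(-10 + 4*3²)) = -3*(15 + √(-10 + 4*9)) = -3*(15 + √(-10 + 36)) = -3*(15 + √26) = -45 - 3*√26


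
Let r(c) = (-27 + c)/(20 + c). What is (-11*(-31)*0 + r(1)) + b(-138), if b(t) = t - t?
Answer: -26/21 ≈ -1.2381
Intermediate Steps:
r(c) = (-27 + c)/(20 + c)
b(t) = 0
(-11*(-31)*0 + r(1)) + b(-138) = (-11*(-31)*0 + (-27 + 1)/(20 + 1)) + 0 = (341*0 - 26/21) + 0 = (0 + (1/21)*(-26)) + 0 = (0 - 26/21) + 0 = -26/21 + 0 = -26/21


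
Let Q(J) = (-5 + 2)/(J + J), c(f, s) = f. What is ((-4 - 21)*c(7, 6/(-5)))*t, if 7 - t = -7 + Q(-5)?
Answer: -4795/2 ≈ -2397.5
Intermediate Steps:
Q(J) = -3/(2*J) (Q(J) = -3*1/(2*J) = -3/(2*J))
t = 137/10 (t = 7 - (-7 - 3/2/(-5)) = 7 - (-7 - 3/2*(-⅕)) = 7 - (-7 + 3/10) = 7 - 1*(-67/10) = 7 + 67/10 = 137/10 ≈ 13.700)
((-4 - 21)*c(7, 6/(-5)))*t = ((-4 - 21)*7)*(137/10) = -25*7*(137/10) = -175*137/10 = -4795/2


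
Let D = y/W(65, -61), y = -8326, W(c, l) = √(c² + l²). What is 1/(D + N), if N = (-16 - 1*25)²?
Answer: 6678613/11192087315 + 4163*√7946/11192087315 ≈ 0.00062988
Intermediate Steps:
N = 1681 (N = (-16 - 25)² = (-41)² = 1681)
D = -4163*√7946/3973 (D = -8326/√(65² + (-61)²) = -8326/√(4225 + 3721) = -8326*√7946/7946 = -4163*√7946/3973 ≈ -93.403)
1/(D + N) = 1/(-4163*√7946/3973 + 1681) = 1/(1681 - 4163*√7946/3973)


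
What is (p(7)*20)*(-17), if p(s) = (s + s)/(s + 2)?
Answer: -4760/9 ≈ -528.89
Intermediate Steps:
p(s) = 2*s/(2 + s) (p(s) = (2*s)/(2 + s) = 2*s/(2 + s))
(p(7)*20)*(-17) = ((2*7/(2 + 7))*20)*(-17) = ((2*7/9)*20)*(-17) = ((2*7*(⅑))*20)*(-17) = ((14/9)*20)*(-17) = (280/9)*(-17) = -4760/9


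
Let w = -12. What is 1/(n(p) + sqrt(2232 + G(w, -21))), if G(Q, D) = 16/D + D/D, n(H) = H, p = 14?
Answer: -294/42761 + sqrt(984417)/42761 ≈ 0.016327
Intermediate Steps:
G(Q, D) = 1 + 16/D (G(Q, D) = 16/D + 1 = 1 + 16/D)
1/(n(p) + sqrt(2232 + G(w, -21))) = 1/(14 + sqrt(2232 + (16 - 21)/(-21))) = 1/(14 + sqrt(2232 - 1/21*(-5))) = 1/(14 + sqrt(2232 + 5/21)) = 1/(14 + sqrt(46877/21)) = 1/(14 + sqrt(984417)/21)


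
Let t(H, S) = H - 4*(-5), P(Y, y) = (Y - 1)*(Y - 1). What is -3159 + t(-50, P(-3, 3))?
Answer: -3189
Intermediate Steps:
P(Y, y) = (-1 + Y)² (P(Y, y) = (-1 + Y)*(-1 + Y) = (-1 + Y)²)
t(H, S) = 20 + H (t(H, S) = H + 20 = 20 + H)
-3159 + t(-50, P(-3, 3)) = -3159 + (20 - 50) = -3159 - 30 = -3189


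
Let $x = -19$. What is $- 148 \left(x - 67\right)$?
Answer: $12728$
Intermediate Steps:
$- 148 \left(x - 67\right) = - 148 \left(-19 - 67\right) = \left(-148\right) \left(-86\right) = 12728$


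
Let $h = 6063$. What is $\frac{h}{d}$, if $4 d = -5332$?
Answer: $- \frac{141}{31} \approx -4.5484$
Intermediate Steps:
$d = -1333$ ($d = \frac{1}{4} \left(-5332\right) = -1333$)
$\frac{h}{d} = \frac{6063}{-1333} = 6063 \left(- \frac{1}{1333}\right) = - \frac{141}{31}$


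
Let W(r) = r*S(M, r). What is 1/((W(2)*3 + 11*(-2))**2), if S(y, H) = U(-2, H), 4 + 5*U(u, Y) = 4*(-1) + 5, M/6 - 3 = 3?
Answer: 25/16384 ≈ 0.0015259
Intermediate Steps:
M = 36 (M = 18 + 6*3 = 18 + 18 = 36)
U(u, Y) = -3/5 (U(u, Y) = -4/5 + (4*(-1) + 5)/5 = -4/5 + (-4 + 5)/5 = -4/5 + (1/5)*1 = -4/5 + 1/5 = -3/5)
S(y, H) = -3/5
W(r) = -3*r/5 (W(r) = r*(-3/5) = -3*r/5)
1/((W(2)*3 + 11*(-2))**2) = 1/((-3/5*2*3 + 11*(-2))**2) = 1/((-6/5*3 - 22)**2) = 1/((-18/5 - 22)**2) = 1/((-128/5)**2) = 1/(16384/25) = 25/16384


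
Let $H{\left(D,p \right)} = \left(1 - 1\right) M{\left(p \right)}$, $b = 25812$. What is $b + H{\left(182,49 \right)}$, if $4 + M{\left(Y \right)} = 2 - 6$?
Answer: $25812$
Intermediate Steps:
$M{\left(Y \right)} = -8$ ($M{\left(Y \right)} = -4 + \left(2 - 6\right) = -4 - 4 = -8$)
$H{\left(D,p \right)} = 0$ ($H{\left(D,p \right)} = \left(1 - 1\right) \left(-8\right) = 0 \left(-8\right) = 0$)
$b + H{\left(182,49 \right)} = 25812 + 0 = 25812$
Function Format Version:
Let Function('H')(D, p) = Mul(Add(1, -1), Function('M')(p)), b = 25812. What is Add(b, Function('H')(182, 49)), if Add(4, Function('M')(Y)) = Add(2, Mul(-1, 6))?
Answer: 25812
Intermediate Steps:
Function('M')(Y) = -8 (Function('M')(Y) = Add(-4, Add(2, Mul(-1, 6))) = Add(-4, Add(2, -6)) = Add(-4, -4) = -8)
Function('H')(D, p) = 0 (Function('H')(D, p) = Mul(Add(1, -1), -8) = Mul(0, -8) = 0)
Add(b, Function('H')(182, 49)) = Add(25812, 0) = 25812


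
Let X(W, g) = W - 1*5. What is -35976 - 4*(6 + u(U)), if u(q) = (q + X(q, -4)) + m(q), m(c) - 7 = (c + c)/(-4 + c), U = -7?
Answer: -395528/11 ≈ -35957.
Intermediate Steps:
X(W, g) = -5 + W (X(W, g) = W - 5 = -5 + W)
m(c) = 7 + 2*c/(-4 + c) (m(c) = 7 + (c + c)/(-4 + c) = 7 + (2*c)/(-4 + c) = 7 + 2*c/(-4 + c))
u(q) = -5 + 2*q + (-28 + 9*q)/(-4 + q) (u(q) = (q + (-5 + q)) + (-28 + 9*q)/(-4 + q) = (-5 + 2*q) + (-28 + 9*q)/(-4 + q) = -5 + 2*q + (-28 + 9*q)/(-4 + q))
-35976 - 4*(6 + u(U)) = -35976 - 4*(6 + 2*(-4 + (-7)² - 2*(-7))/(-4 - 7)) = -35976 - 4*(6 + 2*(-4 + 49 + 14)/(-11)) = -35976 - 4*(6 + 2*(-1/11)*59) = -35976 - 4*(6 - 118/11) = -35976 - 4*(-52)/11 = -35976 - 1*(-208/11) = -35976 + 208/11 = -395528/11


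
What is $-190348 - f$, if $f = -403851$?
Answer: $213503$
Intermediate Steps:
$-190348 - f = -190348 - -403851 = -190348 + 403851 = 213503$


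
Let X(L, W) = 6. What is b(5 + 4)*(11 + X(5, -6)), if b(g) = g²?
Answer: 1377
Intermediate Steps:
b(5 + 4)*(11 + X(5, -6)) = (5 + 4)²*(11 + 6) = 9²*17 = 81*17 = 1377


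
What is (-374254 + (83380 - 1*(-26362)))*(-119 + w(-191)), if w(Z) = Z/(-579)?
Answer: 18174619520/579 ≈ 3.1390e+7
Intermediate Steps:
w(Z) = -Z/579 (w(Z) = Z*(-1/579) = -Z/579)
(-374254 + (83380 - 1*(-26362)))*(-119 + w(-191)) = (-374254 + (83380 - 1*(-26362)))*(-119 - 1/579*(-191)) = (-374254 + (83380 + 26362))*(-119 + 191/579) = (-374254 + 109742)*(-68710/579) = -264512*(-68710/579) = 18174619520/579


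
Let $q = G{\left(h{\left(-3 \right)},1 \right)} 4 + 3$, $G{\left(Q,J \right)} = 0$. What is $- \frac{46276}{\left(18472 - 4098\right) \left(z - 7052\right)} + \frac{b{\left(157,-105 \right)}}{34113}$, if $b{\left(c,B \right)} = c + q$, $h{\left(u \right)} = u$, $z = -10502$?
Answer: $\frac{10487501137}{2151858239787} \approx 0.0048737$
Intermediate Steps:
$q = 3$ ($q = 0 \cdot 4 + 3 = 0 + 3 = 3$)
$b{\left(c,B \right)} = 3 + c$ ($b{\left(c,B \right)} = c + 3 = 3 + c$)
$- \frac{46276}{\left(18472 - 4098\right) \left(z - 7052\right)} + \frac{b{\left(157,-105 \right)}}{34113} = - \frac{46276}{\left(18472 - 4098\right) \left(-10502 - 7052\right)} + \frac{3 + 157}{34113} = - \frac{46276}{14374 \left(-17554\right)} + 160 \cdot \frac{1}{34113} = - \frac{46276}{-252321196} + \frac{160}{34113} = \left(-46276\right) \left(- \frac{1}{252321196}\right) + \frac{160}{34113} = \frac{11569}{63080299} + \frac{160}{34113} = \frac{10487501137}{2151858239787}$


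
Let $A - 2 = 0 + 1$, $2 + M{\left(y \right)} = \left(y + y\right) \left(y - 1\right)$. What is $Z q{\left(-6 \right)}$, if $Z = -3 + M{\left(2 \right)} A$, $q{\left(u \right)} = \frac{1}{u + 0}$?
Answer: $- \frac{1}{2} \approx -0.5$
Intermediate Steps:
$q{\left(u \right)} = \frac{1}{u}$
$M{\left(y \right)} = -2 + 2 y \left(-1 + y\right)$ ($M{\left(y \right)} = -2 + \left(y + y\right) \left(y - 1\right) = -2 + 2 y \left(-1 + y\right)$)
$A = 3$ ($A = 2 + \left(0 + 1\right) = 2 + 1 = 3$)
$Z = 3$ ($Z = -3 + \left(-2 - 4 + 2 \cdot 2^{2}\right) 3 = -3 + \left(-2 - 4 + 2 \cdot 4\right) 3 = -3 + \left(-2 - 4 + 8\right) 3 = -3 + 2 \cdot 3 = -3 + 6 = 3$)
$Z q{\left(-6 \right)} = \frac{3}{-6} = 3 \left(- \frac{1}{6}\right) = - \frac{1}{2}$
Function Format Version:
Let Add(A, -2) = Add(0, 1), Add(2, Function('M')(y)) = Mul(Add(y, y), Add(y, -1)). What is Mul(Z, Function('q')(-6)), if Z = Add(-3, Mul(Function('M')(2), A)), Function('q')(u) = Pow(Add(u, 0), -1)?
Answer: Rational(-1, 2) ≈ -0.50000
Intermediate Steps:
Function('q')(u) = Pow(u, -1)
Function('M')(y) = Add(-2, Mul(2, y, Add(-1, y))) (Function('M')(y) = Add(-2, Mul(Add(y, y), Add(y, -1))) = Add(-2, Mul(Mul(2, y), Add(-1, y))) = Add(-2, Mul(2, y, Add(-1, y))))
A = 3 (A = Add(2, Add(0, 1)) = Add(2, 1) = 3)
Z = 3 (Z = Add(-3, Mul(Add(-2, Mul(-2, 2), Mul(2, Pow(2, 2))), 3)) = Add(-3, Mul(Add(-2, -4, Mul(2, 4)), 3)) = Add(-3, Mul(Add(-2, -4, 8), 3)) = Add(-3, Mul(2, 3)) = Add(-3, 6) = 3)
Mul(Z, Function('q')(-6)) = Mul(3, Pow(-6, -1)) = Mul(3, Rational(-1, 6)) = Rational(-1, 2)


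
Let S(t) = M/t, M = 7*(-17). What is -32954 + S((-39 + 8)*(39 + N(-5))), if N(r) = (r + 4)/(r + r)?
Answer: -23496132/713 ≈ -32954.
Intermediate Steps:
N(r) = (4 + r)/(2*r) (N(r) = (4 + r)/((2*r)) = (4 + r)*(1/(2*r)) = (4 + r)/(2*r))
M = -119
S(t) = -119/t
-32954 + S((-39 + 8)*(39 + N(-5))) = -32954 - 119*1/((-39 + 8)*(39 + (½)*(4 - 5)/(-5))) = -32954 - 119*(-1/(31*(39 + (½)*(-⅕)*(-1)))) = -32954 - 119*(-1/(31*(39 + ⅒))) = -32954 - 119/((-31*391/10)) = -32954 - 119/(-12121/10) = -32954 - 119*(-10/12121) = -32954 + 70/713 = -23496132/713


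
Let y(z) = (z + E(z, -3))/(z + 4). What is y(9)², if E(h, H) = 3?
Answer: 144/169 ≈ 0.85207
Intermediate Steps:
y(z) = (3 + z)/(4 + z) (y(z) = (z + 3)/(z + 4) = (3 + z)/(4 + z))
y(9)² = ((3 + 9)/(4 + 9))² = (12/13)² = 144/169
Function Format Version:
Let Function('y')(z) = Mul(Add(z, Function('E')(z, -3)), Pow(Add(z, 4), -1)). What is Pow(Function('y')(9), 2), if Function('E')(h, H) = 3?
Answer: Rational(144, 169) ≈ 0.85207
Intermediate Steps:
Function('y')(z) = Mul(Pow(Add(4, z), -1), Add(3, z)) (Function('y')(z) = Mul(Add(z, 3), Pow(Add(z, 4), -1)) = Mul(Add(3, z), Pow(Add(4, z), -1)) = Mul(Pow(Add(4, z), -1), Add(3, z)))
Pow(Function('y')(9), 2) = Pow(Mul(Pow(Add(4, 9), -1), Add(3, 9)), 2) = Pow(Mul(Pow(13, -1), 12), 2) = Pow(Mul(Rational(1, 13), 12), 2) = Pow(Rational(12, 13), 2) = Rational(144, 169)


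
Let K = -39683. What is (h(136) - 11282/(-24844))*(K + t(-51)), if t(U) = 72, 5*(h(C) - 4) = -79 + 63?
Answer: -3085419623/62110 ≈ -49677.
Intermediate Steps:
h(C) = ⅘ (h(C) = 4 + (-79 + 63)/5 = 4 + (⅕)*(-16) = 4 - 16/5 = ⅘)
(h(136) - 11282/(-24844))*(K + t(-51)) = (⅘ - 11282/(-24844))*(-39683 + 72) = (⅘ - 11282*(-1/24844))*(-39611) = (⅘ + 5641/12422)*(-39611) = (77893/62110)*(-39611) = -3085419623/62110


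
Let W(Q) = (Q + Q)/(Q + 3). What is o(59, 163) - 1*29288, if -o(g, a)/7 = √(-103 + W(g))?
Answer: -29288 - 7*I*√97154/31 ≈ -29288.0 - 70.383*I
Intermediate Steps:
W(Q) = 2*Q/(3 + Q) (W(Q) = (2*Q)/(3 + Q) = 2*Q/(3 + Q))
o(g, a) = -7*√(-103 + 2*g/(3 + g))
o(59, 163) - 1*29288 = -7*I*√(309 + 101*59)/√(3 + 59) - 1*29288 = -7*I*√62*√(309 + 5959)/62 - 29288 = -7*I*√97154/31 - 29288 = -29288 - 7*I*√97154/31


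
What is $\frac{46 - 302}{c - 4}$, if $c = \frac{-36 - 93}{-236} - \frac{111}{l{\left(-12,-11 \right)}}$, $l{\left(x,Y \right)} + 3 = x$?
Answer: $- \frac{302080}{4657} \approx -64.866$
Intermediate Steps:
$l{\left(x,Y \right)} = -3 + x$
$c = \frac{9377}{1180}$ ($c = \frac{-36 - 93}{-236} - \frac{111}{-3 - 12} = \left(-129\right) \left(- \frac{1}{236}\right) - \frac{111}{-15} = \frac{129}{236} - - \frac{37}{5} = \frac{129}{236} + \frac{37}{5} = \frac{9377}{1180} \approx 7.9466$)
$\frac{46 - 302}{c - 4} = \frac{46 - 302}{\frac{9377}{1180} - 4} = - \frac{256}{\frac{4657}{1180}} = \left(-256\right) \frac{1180}{4657} = - \frac{302080}{4657}$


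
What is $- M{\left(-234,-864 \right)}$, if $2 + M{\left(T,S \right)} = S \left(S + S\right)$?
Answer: $-1492990$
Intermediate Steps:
$M{\left(T,S \right)} = -2 + 2 S^{2}$ ($M{\left(T,S \right)} = -2 + S \left(S + S\right) = -2 + S 2 S = -2 + 2 S^{2}$)
$- M{\left(-234,-864 \right)} = - (-2 + 2 \left(-864\right)^{2}) = - (-2 + 2 \cdot 746496) = - (-2 + 1492992) = \left(-1\right) 1492990 = -1492990$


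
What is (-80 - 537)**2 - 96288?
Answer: 284401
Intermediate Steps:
(-80 - 537)**2 - 96288 = (-617)**2 - 96288 = 380689 - 96288 = 284401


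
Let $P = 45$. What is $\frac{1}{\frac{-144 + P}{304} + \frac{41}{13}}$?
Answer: $\frac{3952}{11177} \approx 0.35358$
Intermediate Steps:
$\frac{1}{\frac{-144 + P}{304} + \frac{41}{13}} = \frac{1}{\frac{-144 + 45}{304} + \frac{41}{13}} = \frac{1}{\left(-99\right) \frac{1}{304} + 41 \cdot \frac{1}{13}} = \frac{1}{- \frac{99}{304} + \frac{41}{13}} = \frac{1}{\frac{11177}{3952}} = \frac{3952}{11177}$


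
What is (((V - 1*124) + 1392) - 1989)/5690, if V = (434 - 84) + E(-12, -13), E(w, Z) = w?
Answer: -383/5690 ≈ -0.067311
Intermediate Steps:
V = 338 (V = (434 - 84) - 12 = 350 - 12 = 338)
(((V - 1*124) + 1392) - 1989)/5690 = (((338 - 1*124) + 1392) - 1989)/5690 = (((338 - 124) + 1392) - 1989)*(1/5690) = ((214 + 1392) - 1989)*(1/5690) = (1606 - 1989)*(1/5690) = -383*1/5690 = -383/5690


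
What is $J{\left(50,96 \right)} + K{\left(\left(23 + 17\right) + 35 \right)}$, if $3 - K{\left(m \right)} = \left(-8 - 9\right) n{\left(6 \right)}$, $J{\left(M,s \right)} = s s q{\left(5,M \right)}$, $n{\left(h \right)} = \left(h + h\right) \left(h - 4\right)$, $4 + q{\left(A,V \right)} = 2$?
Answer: $-18021$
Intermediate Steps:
$q{\left(A,V \right)} = -2$ ($q{\left(A,V \right)} = -4 + 2 = -2$)
$n{\left(h \right)} = 2 h \left(-4 + h\right)$
$J{\left(M,s \right)} = - 2 s^{2}$ ($J{\left(M,s \right)} = s s \left(-2\right) = s^{2} \left(-2\right) = - 2 s^{2}$)
$K{\left(m \right)} = 411$ ($K{\left(m \right)} = 3 - \left(-8 - 9\right) 2 \cdot 6 \left(-4 + 6\right) = 3 - \left(-8 - 9\right) 2 \cdot 6 \cdot 2 = 3 - \left(-17\right) 24 = 3 - -408 = 3 + 408 = 411$)
$J{\left(50,96 \right)} + K{\left(\left(23 + 17\right) + 35 \right)} = - 2 \cdot 96^{2} + 411 = \left(-2\right) 9216 + 411 = -18432 + 411 = -18021$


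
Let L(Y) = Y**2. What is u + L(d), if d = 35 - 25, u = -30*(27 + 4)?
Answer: -830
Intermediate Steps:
u = -930 (u = -30*31 = -930)
d = 10
u + L(d) = -930 + 10**2 = -930 + 100 = -830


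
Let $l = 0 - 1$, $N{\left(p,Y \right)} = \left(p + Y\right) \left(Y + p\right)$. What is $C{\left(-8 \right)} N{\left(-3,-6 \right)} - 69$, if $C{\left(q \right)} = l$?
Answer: $-150$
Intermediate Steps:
$N{\left(p,Y \right)} = \left(Y + p\right)^{2}$ ($N{\left(p,Y \right)} = \left(Y + p\right) \left(Y + p\right) = \left(Y + p\right)^{2}$)
$l = -1$
$C{\left(q \right)} = -1$
$C{\left(-8 \right)} N{\left(-3,-6 \right)} - 69 = - \left(-6 - 3\right)^{2} - 69 = - \left(-9\right)^{2} - 69 = \left(-1\right) 81 - 69 = -81 - 69 = -150$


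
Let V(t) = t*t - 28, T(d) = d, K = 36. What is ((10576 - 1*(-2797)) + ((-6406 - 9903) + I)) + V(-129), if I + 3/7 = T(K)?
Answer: 95988/7 ≈ 13713.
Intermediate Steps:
I = 249/7 (I = -3/7 + 36 = 249/7 ≈ 35.571)
V(t) = -28 + t² (V(t) = t² - 28 = -28 + t²)
((10576 - 1*(-2797)) + ((-6406 - 9903) + I)) + V(-129) = ((10576 - 1*(-2797)) + ((-6406 - 9903) + 249/7)) + (-28 + (-129)²) = ((10576 + 2797) + (-16309 + 249/7)) + (-28 + 16641) = (13373 - 113914/7) + 16613 = -20303/7 + 16613 = 95988/7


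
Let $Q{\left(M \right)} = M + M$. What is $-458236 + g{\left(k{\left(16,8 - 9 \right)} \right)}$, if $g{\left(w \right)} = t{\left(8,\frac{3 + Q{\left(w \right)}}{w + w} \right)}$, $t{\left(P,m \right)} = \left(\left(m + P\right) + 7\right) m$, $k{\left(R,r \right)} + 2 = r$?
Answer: $- \frac{1832913}{4} \approx -4.5823 \cdot 10^{5}$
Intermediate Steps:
$Q{\left(M \right)} = 2 M$
$k{\left(R,r \right)} = -2 + r$
$t{\left(P,m \right)} = m \left(7 + P + m\right)$ ($t{\left(P,m \right)} = \left(\left(P + m\right) + 7\right) m = \left(7 + P + m\right) m = m \left(7 + P + m\right)$)
$g{\left(w \right)} = \frac{\left(3 + 2 w\right) \left(15 + \frac{3 + 2 w}{2 w}\right)}{2 w}$ ($g{\left(w \right)} = \frac{3 + 2 w}{w + w} \left(7 + 8 + \frac{3 + 2 w}{w + w}\right) = \frac{3 + 2 w}{2 w} \left(7 + 8 + \frac{3 + 2 w}{2 w}\right) = \frac{3 + 2 w}{2 w} \left(15 + \frac{3 + 2 w}{2 w}\right) = \frac{\left(3 + 2 w\right) \left(15 + \frac{3 + 2 w}{2 w}\right)}{2 w}$)
$-458236 + g{\left(k{\left(16,8 - 9 \right)} \right)} = -458236 + \left(16 + \frac{9}{4 \left(-2 + \left(8 - 9\right)\right)^{2}} + \frac{51}{2 \left(-2 + \left(8 - 9\right)\right)}\right) = -458236 + \left(16 + \frac{9}{4 \left(-2 - 1\right)^{2}} + \frac{51}{2 \left(-2 - 1\right)}\right) = -458236 + \left(16 + \frac{9}{4 \cdot 9} + \frac{51}{2 \left(-3\right)}\right) = -458236 + \left(16 + \frac{9}{4} \cdot \frac{1}{9} + \frac{51}{2} \left(- \frac{1}{3}\right)\right) = -458236 + \left(16 + \frac{1}{4} - \frac{17}{2}\right) = -458236 + \frac{31}{4} = - \frac{1832913}{4}$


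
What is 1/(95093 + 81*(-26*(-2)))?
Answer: 1/99305 ≈ 1.0070e-5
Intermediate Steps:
1/(95093 + 81*(-26*(-2))) = 1/(95093 + 81*52) = 1/(95093 + 4212) = 1/99305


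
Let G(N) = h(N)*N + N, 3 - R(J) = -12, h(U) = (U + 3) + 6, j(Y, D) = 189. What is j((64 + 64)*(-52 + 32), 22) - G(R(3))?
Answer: -186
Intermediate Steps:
h(U) = 9 + U (h(U) = (3 + U) + 6 = 9 + U)
R(J) = 15 (R(J) = 3 - 1*(-12) = 3 + 12 = 15)
G(N) = N + N*(9 + N) (G(N) = (9 + N)*N + N = N*(9 + N) + N = N + N*(9 + N))
j((64 + 64)*(-52 + 32), 22) - G(R(3)) = 189 - 15*(10 + 15) = 189 - 15*25 = 189 - 1*375 = 189 - 375 = -186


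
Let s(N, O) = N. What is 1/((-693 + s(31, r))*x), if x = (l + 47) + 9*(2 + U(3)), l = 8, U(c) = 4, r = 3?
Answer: -1/72158 ≈ -1.3858e-5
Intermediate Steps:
x = 109 (x = (8 + 47) + 9*(2 + 4) = 55 + 9*6 = 55 + 54 = 109)
1/((-693 + s(31, r))*x) = 1/((-693 + 31)*109) = (1/109)/(-662) = -1/662*1/109 = -1/72158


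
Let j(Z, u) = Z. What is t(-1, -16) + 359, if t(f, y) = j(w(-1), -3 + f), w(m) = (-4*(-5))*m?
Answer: 339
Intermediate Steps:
w(m) = 20*m
t(f, y) = -20 (t(f, y) = 20*(-1) = -20)
t(-1, -16) + 359 = -20 + 359 = 339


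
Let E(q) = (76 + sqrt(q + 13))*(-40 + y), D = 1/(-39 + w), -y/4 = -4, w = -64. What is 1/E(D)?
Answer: -1957/3561540 + sqrt(137814)/14246160 ≈ -0.00052342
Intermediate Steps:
y = 16 (y = -4*(-4) = 16)
D = -1/103 (D = 1/(-39 - 64) = 1/(-103) = -1/103 ≈ -0.0097087)
E(q) = -1824 - 24*sqrt(13 + q) (E(q) = (76 + sqrt(q + 13))*(-40 + 16) = (76 + sqrt(13 + q))*(-24) = -1824 - 24*sqrt(13 + q))
1/E(D) = 1/(-1824 - 24*sqrt(13 - 1/103)) = 1/(-1824 - 24*sqrt(137814)/103)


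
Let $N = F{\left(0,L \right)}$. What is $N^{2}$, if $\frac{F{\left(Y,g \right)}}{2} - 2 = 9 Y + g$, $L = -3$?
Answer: $4$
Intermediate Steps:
$F{\left(Y,g \right)} = 4 + 2 g + 18 Y$ ($F{\left(Y,g \right)} = 4 + 2 \left(9 Y + g\right) = 4 + 2 \left(g + 9 Y\right) = 4 + \left(2 g + 18 Y\right) = 4 + 2 g + 18 Y$)
$N = -2$ ($N = 4 + 2 \left(-3\right) + 18 \cdot 0 = 4 - 6 + 0 = -2$)
$N^{2} = \left(-2\right)^{2} = 4$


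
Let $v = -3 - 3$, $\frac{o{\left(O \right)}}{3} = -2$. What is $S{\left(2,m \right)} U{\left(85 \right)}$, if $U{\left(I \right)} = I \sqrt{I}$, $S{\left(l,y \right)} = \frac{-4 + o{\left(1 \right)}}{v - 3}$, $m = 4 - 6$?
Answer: $\frac{850 \sqrt{85}}{9} \approx 870.73$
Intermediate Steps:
$o{\left(O \right)} = -6$ ($o{\left(O \right)} = 3 \left(-2\right) = -6$)
$v = -6$
$m = -2$ ($m = 4 - 6 = -2$)
$S{\left(l,y \right)} = \frac{10}{9}$ ($S{\left(l,y \right)} = \frac{-4 - 6}{-6 - 3} = - \frac{10}{-9} = \left(-10\right) \left(- \frac{1}{9}\right) = \frac{10}{9}$)
$U{\left(I \right)} = I^{\frac{3}{2}}$
$S{\left(2,m \right)} U{\left(85 \right)} = \frac{10 \cdot 85^{\frac{3}{2}}}{9} = \frac{10 \cdot 85 \sqrt{85}}{9} = \frac{850 \sqrt{85}}{9}$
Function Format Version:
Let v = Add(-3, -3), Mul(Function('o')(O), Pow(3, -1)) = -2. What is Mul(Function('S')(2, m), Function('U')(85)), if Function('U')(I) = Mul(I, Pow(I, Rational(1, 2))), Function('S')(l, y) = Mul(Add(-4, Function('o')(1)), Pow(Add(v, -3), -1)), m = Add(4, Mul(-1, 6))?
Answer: Mul(Rational(850, 9), Pow(85, Rational(1, 2))) ≈ 870.73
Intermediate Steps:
Function('o')(O) = -6 (Function('o')(O) = Mul(3, -2) = -6)
v = -6
m = -2 (m = Add(4, -6) = -2)
Function('S')(l, y) = Rational(10, 9) (Function('S')(l, y) = Mul(Add(-4, -6), Pow(Add(-6, -3), -1)) = Mul(-10, Pow(-9, -1)) = Mul(-10, Rational(-1, 9)) = Rational(10, 9))
Function('U')(I) = Pow(I, Rational(3, 2))
Mul(Function('S')(2, m), Function('U')(85)) = Mul(Rational(10, 9), Pow(85, Rational(3, 2))) = Mul(Rational(10, 9), Mul(85, Pow(85, Rational(1, 2)))) = Mul(Rational(850, 9), Pow(85, Rational(1, 2)))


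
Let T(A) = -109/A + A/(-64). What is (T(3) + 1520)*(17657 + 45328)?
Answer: 5980530725/64 ≈ 9.3446e+7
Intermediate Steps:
T(A) = -109/A - A/64 (T(A) = -109/A + A*(-1/64) = -109/A - A/64)
(T(3) + 1520)*(17657 + 45328) = ((-109/3 - 1/64*3) + 1520)*(17657 + 45328) = ((-109*⅓ - 3/64) + 1520)*62985 = ((-109/3 - 3/64) + 1520)*62985 = (-6985/192 + 1520)*62985 = (284855/192)*62985 = 5980530725/64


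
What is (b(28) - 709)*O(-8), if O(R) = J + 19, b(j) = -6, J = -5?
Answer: -10010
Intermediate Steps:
O(R) = 14 (O(R) = -5 + 19 = 14)
(b(28) - 709)*O(-8) = (-6 - 709)*14 = -715*14 = -10010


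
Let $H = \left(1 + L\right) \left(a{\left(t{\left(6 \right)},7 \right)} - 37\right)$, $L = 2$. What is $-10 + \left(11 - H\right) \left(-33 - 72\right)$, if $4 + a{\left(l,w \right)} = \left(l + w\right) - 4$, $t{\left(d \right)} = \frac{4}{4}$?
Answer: $-12820$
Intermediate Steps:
$t{\left(d \right)} = 1$ ($t{\left(d \right)} = 4 \cdot \frac{1}{4} = 1$)
$a{\left(l,w \right)} = -8 + l + w$ ($a{\left(l,w \right)} = -4 - \left(4 - l - w\right) = -4 + \left(-4 + l + w\right) = -8 + l + w$)
$H = -111$ ($H = \left(1 + 2\right) \left(\left(-8 + 1 + 7\right) - 37\right) = 3 \left(0 - 37\right) = 3 \left(-37\right) = -111$)
$-10 + \left(11 - H\right) \left(-33 - 72\right) = -10 + \left(11 - -111\right) \left(-33 - 72\right) = -10 + \left(11 + 111\right) \left(-33 - 72\right) = -10 + 122 \left(-105\right) = -10 - 12810 = -12820$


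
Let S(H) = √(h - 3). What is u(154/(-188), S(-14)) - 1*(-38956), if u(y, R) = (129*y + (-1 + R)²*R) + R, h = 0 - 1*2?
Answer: 3652871/94 - 3*I*√5 ≈ 38860.0 - 6.7082*I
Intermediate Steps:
h = -2 (h = 0 - 2 = -2)
S(H) = I*√5 (S(H) = √(-2 - 3) = √(-5) = I*√5)
u(y, R) = R + 129*y + R*(-1 + R)² (u(y, R) = (129*y + R*(-1 + R)²) + R = R + 129*y + R*(-1 + R)²)
u(154/(-188), S(-14)) - 1*(-38956) = (I*√5 + 129*(154/(-188)) + (I*√5)*(-1 + I*√5)²) - 1*(-38956) = (I*√5 + 129*(154*(-1/188)) + I*√5*(-1 + I*√5)²) + 38956 = (I*√5 + 129*(-77/94) + I*√5*(-1 + I*√5)²) + 38956 = (I*√5 - 9933/94 + I*√5*(-1 + I*√5)²) + 38956 = (-9933/94 + I*√5 + I*√5*(-1 + I*√5)²) + 38956 = 3651931/94 + I*√5 + I*√5*(-1 + I*√5)²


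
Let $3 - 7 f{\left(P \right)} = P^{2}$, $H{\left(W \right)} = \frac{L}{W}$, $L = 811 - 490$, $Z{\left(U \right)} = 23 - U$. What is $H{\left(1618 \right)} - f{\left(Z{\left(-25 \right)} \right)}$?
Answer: $\frac{3725265}{11326} \approx 328.91$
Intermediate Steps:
$L = 321$ ($L = 811 - 490 = 321$)
$H{\left(W \right)} = \frac{321}{W}$
$f{\left(P \right)} = \frac{3}{7} - \frac{P^{2}}{7}$
$H{\left(1618 \right)} - f{\left(Z{\left(-25 \right)} \right)} = \frac{321}{1618} - \left(\frac{3}{7} - \frac{\left(23 - -25\right)^{2}}{7}\right) = 321 \cdot \frac{1}{1618} - \left(\frac{3}{7} - \frac{\left(23 + 25\right)^{2}}{7}\right) = \frac{321}{1618} - \left(\frac{3}{7} - \frac{48^{2}}{7}\right) = \frac{321}{1618} - \left(\frac{3}{7} - \frac{2304}{7}\right) = \frac{321}{1618} - - \frac{2301}{7} = \frac{321}{1618} + \frac{2301}{7} = \frac{3725265}{11326}$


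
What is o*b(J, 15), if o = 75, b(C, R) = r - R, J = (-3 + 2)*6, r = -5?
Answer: -1500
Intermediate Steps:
J = -6 (J = -1*6 = -6)
b(C, R) = -5 - R
o*b(J, 15) = 75*(-5 - 1*15) = 75*(-5 - 15) = 75*(-20) = -1500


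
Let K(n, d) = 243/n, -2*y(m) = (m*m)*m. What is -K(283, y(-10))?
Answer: -243/283 ≈ -0.85866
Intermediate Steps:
y(m) = -m³/2 (y(m) = -m*m*m/2 = -m²*m/2 = -m³/2)
-K(283, y(-10)) = -243/283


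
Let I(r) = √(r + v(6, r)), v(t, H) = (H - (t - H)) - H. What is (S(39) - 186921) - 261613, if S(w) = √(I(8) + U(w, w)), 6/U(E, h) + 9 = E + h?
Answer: -448534 + √(46 + 529*√10)/23 ≈ -4.4853e+5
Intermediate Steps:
v(t, H) = H - t (v(t, H) = (H + (H - t)) - H = (-t + 2*H) - H = H - t)
U(E, h) = 6/(-9 + E + h) (U(E, h) = 6/(-9 + (E + h)) = 6/(-9 + E + h))
I(r) = √(-6 + 2*r) (I(r) = √(r + (r - 1*6)) = √(r + (r - 6)) = √(r + (-6 + r)) = √(-6 + 2*r))
S(w) = √(√10 + 6/(-9 + 2*w)) (S(w) = √(√(-6 + 2*8) + 6/(-9 + w + w)) = √(√(-6 + 16) + 6/(-9 + 2*w)) = √(√10 + 6/(-9 + 2*w)))
(S(39) - 186921) - 261613 = (√((6 + √10*(-9 + 2*39))/(-9 + 2*39)) - 186921) - 261613 = (√((6 + √10*(-9 + 78))/(-9 + 78)) - 186921) - 261613 = (√((6 + √10*69)/69) - 186921) - 261613 = (√((6 + 69*√10)/69) - 186921) - 261613 = (√(2/23 + √10) - 186921) - 261613 = (-186921 + √(2/23 + √10)) - 261613 = -448534 + √(2/23 + √10)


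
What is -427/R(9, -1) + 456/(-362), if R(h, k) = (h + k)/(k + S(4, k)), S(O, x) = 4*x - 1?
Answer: 230949/724 ≈ 318.99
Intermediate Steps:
S(O, x) = -1 + 4*x
R(h, k) = (h + k)/(-1 + 5*k) (R(h, k) = (h + k)/(k + (-1 + 4*k)) = (h + k)/(-1 + 5*k))
-427/R(9, -1) + 456/(-362) = -427*(-1 + 5*(-1))/(9 - 1) + 456/(-362) = -427/(8/(-1 - 5)) + 456*(-1/362) = -427/(8/(-6)) - 228/181 = -427/((-1/6*8)) - 228/181 = -427/(-4/3) - 228/181 = -427*(-3/4) - 228/181 = 1281/4 - 228/181 = 230949/724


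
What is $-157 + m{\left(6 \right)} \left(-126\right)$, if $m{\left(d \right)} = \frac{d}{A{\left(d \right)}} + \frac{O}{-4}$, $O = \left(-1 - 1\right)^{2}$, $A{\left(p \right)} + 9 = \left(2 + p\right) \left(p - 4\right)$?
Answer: $-139$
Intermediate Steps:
$A{\left(p \right)} = -9 + \left(-4 + p\right) \left(2 + p\right)$ ($A{\left(p \right)} = -9 + \left(2 + p\right) \left(p - 4\right) = -9 + \left(2 + p\right) \left(-4 + p\right) = -9 + \left(-4 + p\right) \left(2 + p\right)$)
$O = 4$ ($O = \left(-2\right)^{2} = 4$)
$m{\left(d \right)} = -1 + \frac{d}{-17 + d^{2} - 2 d}$ ($m{\left(d \right)} = \frac{d}{-17 + d^{2} - 2 d} + \frac{4}{-4} = \frac{d}{-17 + d^{2} - 2 d} + 4 \left(- \frac{1}{4}\right) = \frac{d}{-17 + d^{2} - 2 d} - 1 = -1 + \frac{d}{-17 + d^{2} - 2 d}$)
$-157 + m{\left(6 \right)} \left(-126\right) = -157 + \frac{-17 + 6^{2} - 18}{17 - 6^{2} + 2 \cdot 6} \left(-126\right) = -157 + \frac{-17 + 36 - 18}{17 - 36 + 12} \left(-126\right) = -157 + \frac{1}{17 - 36 + 12} \cdot 1 \left(-126\right) = -157 + \frac{1}{-7} \cdot 1 \left(-126\right) = -157 + \left(- \frac{1}{7}\right) 1 \left(-126\right) = -157 - -18 = -157 + 18 = -139$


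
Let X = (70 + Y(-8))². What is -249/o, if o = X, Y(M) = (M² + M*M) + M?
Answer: -249/36100 ≈ -0.0068975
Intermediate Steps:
Y(M) = M + 2*M² (Y(M) = (M² + M²) + M = 2*M² + M = M + 2*M²)
X = 36100 (X = (70 - 8*(1 + 2*(-8)))² = (70 - 8*(1 - 16))² = (70 - 8*(-15))² = (70 + 120)² = 190² = 36100)
o = 36100
-249/o = -249/36100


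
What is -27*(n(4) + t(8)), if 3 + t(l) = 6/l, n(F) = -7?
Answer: 999/4 ≈ 249.75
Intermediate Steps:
t(l) = -3 + 6/l
-27*(n(4) + t(8)) = -27*(-7 + (-3 + 6/8)) = -27*(-7 + (-3 + 6*(⅛))) = -27*(-7 + (-3 + ¾)) = -27*(-7 - 9/4) = -27*(-37/4) = 999/4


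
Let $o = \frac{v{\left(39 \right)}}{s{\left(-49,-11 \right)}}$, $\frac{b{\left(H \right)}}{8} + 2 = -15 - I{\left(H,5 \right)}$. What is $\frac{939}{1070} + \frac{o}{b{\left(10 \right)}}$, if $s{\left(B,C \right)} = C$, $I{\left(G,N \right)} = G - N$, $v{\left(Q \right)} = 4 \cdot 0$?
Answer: $\frac{939}{1070} \approx 0.87757$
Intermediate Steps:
$v{\left(Q \right)} = 0$
$b{\left(H \right)} = -96 - 8 H$ ($b{\left(H \right)} = -16 + 8 \left(-15 - \left(H - 5\right)\right) = -16 + 8 \left(-15 - \left(-5 + H\right)\right) = -16 + 8 \left(-10 - H\right) = -16 - \left(80 + 8 H\right) = -96 - 8 H$)
$o = 0$ ($o = \frac{0}{-11} = 0 \left(- \frac{1}{11}\right) = 0$)
$\frac{939}{1070} + \frac{o}{b{\left(10 \right)}} = \frac{939}{1070} + \frac{0}{-96 - 80} = 939 \cdot \frac{1}{1070} + \frac{0}{-96 - 80} = \frac{939}{1070} + \frac{0}{-176} = \frac{939}{1070} + 0 \left(- \frac{1}{176}\right) = \frac{939}{1070} + 0 = \frac{939}{1070}$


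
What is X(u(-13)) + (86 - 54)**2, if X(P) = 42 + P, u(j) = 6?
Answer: 1072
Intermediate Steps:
X(u(-13)) + (86 - 54)**2 = (42 + 6) + (86 - 54)**2 = 48 + 32**2 = 48 + 1024 = 1072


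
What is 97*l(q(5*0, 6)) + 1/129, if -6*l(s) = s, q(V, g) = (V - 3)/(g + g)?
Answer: 1393/344 ≈ 4.0494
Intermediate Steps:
q(V, g) = (-3 + V)/(2*g) (q(V, g) = (-3 + V)/((2*g)) = (-3 + V)*(1/(2*g)) = (-3 + V)/(2*g))
l(s) = -s/6
97*l(q(5*0, 6)) + 1/129 = 97*(-(-3 + 5*0)/(12*6)) + 1/129 = 97*(-(-3 + 0)/(12*6)) + 1/129 = 97*(-(-3)/(12*6)) + 1/129 = 97*(-⅙*(-¼)) + 1/129 = 97*(1/24) + 1/129 = 97/24 + 1/129 = 1393/344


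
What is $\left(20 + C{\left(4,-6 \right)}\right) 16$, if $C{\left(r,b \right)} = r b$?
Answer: $-64$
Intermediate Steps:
$C{\left(r,b \right)} = b r$
$\left(20 + C{\left(4,-6 \right)}\right) 16 = \left(20 - 24\right) 16 = \left(-4\right) 16 = -64$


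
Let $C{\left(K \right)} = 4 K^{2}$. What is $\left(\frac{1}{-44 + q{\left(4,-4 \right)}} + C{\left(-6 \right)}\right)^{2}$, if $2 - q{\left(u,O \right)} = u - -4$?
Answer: $\frac{51825601}{2500} \approx 20730.0$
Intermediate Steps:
$q{\left(u,O \right)} = -2 - u$ ($q{\left(u,O \right)} = 2 - \left(u - -4\right) = 2 - \left(u + 4\right) = 2 - \left(4 + u\right) = -2 - u$)
$\left(\frac{1}{-44 + q{\left(4,-4 \right)}} + C{\left(-6 \right)}\right)^{2} = \left(\frac{1}{-44 - 6} + 4 \left(-6\right)^{2}\right)^{2} = \left(\frac{1}{-44 - 6} + 4 \cdot 36\right)^{2} = \left(\frac{1}{-44 - 6} + 144\right)^{2} = \left(\frac{1}{-50} + 144\right)^{2} = \left(- \frac{1}{50} + 144\right)^{2} = \left(\frac{7199}{50}\right)^{2} = \frac{51825601}{2500}$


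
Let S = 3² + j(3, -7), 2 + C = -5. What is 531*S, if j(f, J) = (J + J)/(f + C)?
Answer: 13275/2 ≈ 6637.5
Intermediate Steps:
C = -7 (C = -2 - 5 = -7)
j(f, J) = 2*J/(-7 + f) (j(f, J) = (J + J)/(f - 7) = (2*J)/(-7 + f) = 2*J/(-7 + f))
S = 25/2 (S = 3² + 2*(-7)/(-7 + 3) = 9 + 2*(-7)/(-4) = 9 + 2*(-7)*(-¼) = 9 + 7/2 = 25/2 ≈ 12.500)
531*S = 531*(25/2) = 13275/2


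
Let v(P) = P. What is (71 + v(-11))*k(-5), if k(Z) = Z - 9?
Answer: -840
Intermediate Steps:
k(Z) = -9 + Z
(71 + v(-11))*k(-5) = (71 - 11)*(-9 - 5) = 60*(-14) = -840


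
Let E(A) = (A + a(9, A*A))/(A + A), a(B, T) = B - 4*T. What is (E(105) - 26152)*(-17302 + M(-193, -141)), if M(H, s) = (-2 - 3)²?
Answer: 15940641327/35 ≈ 4.5545e+8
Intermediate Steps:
M(H, s) = 25 (M(H, s) = (-5)² = 25)
E(A) = (9 + A - 4*A²)/(2*A) (E(A) = (A + (9 - 4*A*A))/(A + A) = (A + (9 - 4*A²))/((2*A)) = (9 + A - 4*A²)*(1/(2*A)) = (9 + A - 4*A²)/(2*A))
(E(105) - 26152)*(-17302 + M(-193, -141)) = ((½)*(9 + 105 - 4*105²)/105 - 26152)*(-17302 + 25) = ((½)*(1/105)*(9 + 105 - 4*11025) - 26152)*(-17277) = ((½)*(1/105)*(9 + 105 - 44100) - 26152)*(-17277) = ((½)*(1/105)*(-43986) - 26152)*(-17277) = (-7331/35 - 26152)*(-17277) = -922651/35*(-17277) = 15940641327/35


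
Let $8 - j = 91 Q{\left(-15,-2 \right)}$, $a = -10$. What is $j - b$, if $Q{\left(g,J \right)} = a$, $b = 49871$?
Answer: $-48953$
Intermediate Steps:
$Q{\left(g,J \right)} = -10$
$j = 918$ ($j = 8 - 91 \left(-10\right) = 8 - -910 = 8 + 910 = 918$)
$j - b = 918 - 49871 = -48953$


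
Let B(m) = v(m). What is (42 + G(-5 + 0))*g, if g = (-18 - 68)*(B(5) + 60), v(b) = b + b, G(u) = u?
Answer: -222740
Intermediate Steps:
v(b) = 2*b
B(m) = 2*m
g = -6020 (g = (-18 - 68)*(2*5 + 60) = -86*(10 + 60) = -86*70 = -6020)
(42 + G(-5 + 0))*g = (42 + (-5 + 0))*(-6020) = (42 - 5)*(-6020) = 37*(-6020) = -222740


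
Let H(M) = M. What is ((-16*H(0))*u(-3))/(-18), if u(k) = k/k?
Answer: 0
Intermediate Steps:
u(k) = 1
((-16*H(0))*u(-3))/(-18) = (-16*0*1)/(-18) = (0*1)*(-1/18) = 0*(-1/18) = 0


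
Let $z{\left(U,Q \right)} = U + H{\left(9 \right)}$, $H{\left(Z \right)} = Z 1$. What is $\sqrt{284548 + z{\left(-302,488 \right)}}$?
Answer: $\sqrt{284255} \approx 533.16$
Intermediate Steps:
$H{\left(Z \right)} = Z$
$z{\left(U,Q \right)} = 9 + U$ ($z{\left(U,Q \right)} = U + 9 = 9 + U$)
$\sqrt{284548 + z{\left(-302,488 \right)}} = \sqrt{284548 + \left(9 - 302\right)} = \sqrt{284548 - 293} = \sqrt{284255}$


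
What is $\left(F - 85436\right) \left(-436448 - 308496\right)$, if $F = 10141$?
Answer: $56090558480$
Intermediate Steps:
$\left(F - 85436\right) \left(-436448 - 308496\right) = \left(10141 - 85436\right) \left(-436448 - 308496\right) = \left(-75295\right) \left(-744944\right) = 56090558480$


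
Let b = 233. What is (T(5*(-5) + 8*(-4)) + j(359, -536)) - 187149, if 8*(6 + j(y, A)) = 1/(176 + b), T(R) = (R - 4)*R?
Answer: -600994415/3272 ≈ -1.8368e+5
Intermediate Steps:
T(R) = R*(-4 + R) (T(R) = (-4 + R)*R = R*(-4 + R))
j(y, A) = -19631/3272 (j(y, A) = -6 + 1/(8*(176 + 233)) = -6 + (1/8)/409 = -6 + (1/8)*(1/409) = -6 + 1/3272 = -19631/3272)
(T(5*(-5) + 8*(-4)) + j(359, -536)) - 187149 = ((5*(-5) + 8*(-4))*(-4 + (5*(-5) + 8*(-4))) - 19631/3272) - 187149 = ((-25 - 32)*(-4 + (-25 - 32)) - 19631/3272) - 187149 = (-57*(-4 - 57) - 19631/3272) - 187149 = (-57*(-61) - 19631/3272) - 187149 = (3477 - 19631/3272) - 187149 = 11357113/3272 - 187149 = -600994415/3272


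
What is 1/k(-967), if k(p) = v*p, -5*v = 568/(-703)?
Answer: -3515/549256 ≈ -0.0063996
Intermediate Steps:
v = 568/3515 (v = -568/(5*(-703)) = -568*(-1)/(5*703) = -⅕*(-568/703) = 568/3515 ≈ 0.16159)
k(p) = 568*p/3515
1/k(-967) = 1/((568/3515)*(-967)) = 1/(-549256/3515) = -3515/549256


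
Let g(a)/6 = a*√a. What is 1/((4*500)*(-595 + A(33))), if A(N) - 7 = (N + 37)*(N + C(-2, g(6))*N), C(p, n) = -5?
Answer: -1/19656000 ≈ -5.0875e-8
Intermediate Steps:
g(a) = 6*a^(3/2) (g(a) = 6*(a*√a) = 6*a^(3/2))
A(N) = 7 - 4*N*(37 + N) (A(N) = 7 + (N + 37)*(N - 5*N) = 7 + (37 + N)*(-4*N) = 7 - 4*N*(37 + N))
1/((4*500)*(-595 + A(33))) = 1/((4*500)*(-595 + (7 - 148*33 - 4*33²))) = 1/(2000*(-595 + (7 - 4884 - 4*1089))) = 1/(2000*(-595 + (7 - 4884 - 4356))) = 1/(2000*(-595 - 9233)) = 1/(2000*(-9828)) = 1/(-19656000) = -1/19656000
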